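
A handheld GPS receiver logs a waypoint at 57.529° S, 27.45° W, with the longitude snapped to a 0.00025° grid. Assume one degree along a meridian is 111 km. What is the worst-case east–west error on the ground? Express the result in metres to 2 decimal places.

7.45 metres

With a 0.00025° grid the true value lies within half a step, ±0.00025°/2 = ±0.000125°, of the stored one.
Parallels shrink by cos φ, so at 57.529° a degree of longitude is 111000 × 0.5369 ≈ 59592.9 m.
Maximum E–W displacement: 0.000125 × 59592.9 = 7.44911 m.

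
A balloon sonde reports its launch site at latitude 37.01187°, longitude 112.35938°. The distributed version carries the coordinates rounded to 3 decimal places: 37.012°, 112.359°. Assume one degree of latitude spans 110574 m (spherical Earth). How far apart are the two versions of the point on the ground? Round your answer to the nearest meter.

The latitude changed by -0.00013° and the longitude by +0.00038°.
North–south shift: -0.00013 × 110574 = -14.3746 m.
East–west at this latitude: 0.00038° × 110574 × cos 37.012° ≈ 0.00038 × 88294.4 = 33.5519 m.
Hypotenuse of the two orthogonal shifts: √(14.3746² + 33.5519²) = 36.5015 m.

37 meters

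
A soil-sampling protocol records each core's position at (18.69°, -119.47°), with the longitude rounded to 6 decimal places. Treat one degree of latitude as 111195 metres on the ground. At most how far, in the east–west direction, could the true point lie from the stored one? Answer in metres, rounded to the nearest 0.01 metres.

Rounding to 6 decimal places leaves the longitude within ±5e-07° of the true value.
Parallels shrink by cos φ, so at 18.69° a degree of longitude is 111195 × 0.9473 ≈ 105331 m.
Maximum E–W displacement: 5e-07 × 105331 = 0.0526656 m.

0.05 metres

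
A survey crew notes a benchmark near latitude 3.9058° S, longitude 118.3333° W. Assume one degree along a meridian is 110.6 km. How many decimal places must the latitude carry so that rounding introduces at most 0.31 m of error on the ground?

One degree of latitude covers 110600 m.
N decimal places → at most half a unit in the last place, 0.5 × 10⁻ᴺ° = 110600/2 × 10⁻ᴺ m.
Need 0.5 × 110600 × 10⁻ᴺ ≤ 0.31 → 10⁻ᴺ ≤ 5.606e-06, so N ≥ 5.25.
At 5 places the error can reach 0.553 m, but 6 places keeps it to 0.0553 m.

6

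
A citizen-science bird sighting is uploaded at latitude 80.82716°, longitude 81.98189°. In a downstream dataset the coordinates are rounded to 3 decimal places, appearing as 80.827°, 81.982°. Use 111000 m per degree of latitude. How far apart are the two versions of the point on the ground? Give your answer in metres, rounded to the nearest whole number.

18 metres

Δlat = 80.82716 − 80.827 = +0.00016°; Δlon = 81.98189 − 81.982 = -0.00011°.
N–S: 0.00016° × 111000 m/° = 17.76 m.
E–W at 80.827°: -0.00011° × 111000 × cos 80.827° = -0.00011 × 111000 × 0.1594 ≈ -1.94647 m.
Combined displacement = (17.76² + 1.94647²)^½ ≈ 17.8663 m.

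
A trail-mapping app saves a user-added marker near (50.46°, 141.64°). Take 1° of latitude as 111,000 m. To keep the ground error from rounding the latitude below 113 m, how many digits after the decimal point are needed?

One degree of latitude covers 111000 m.
N decimal places → at most half a unit in the last place, 0.5 × 10⁻ᴺ° = 111000/2 × 10⁻ᴺ m.
Setting 55500 × 10⁻ᴺ ≤ 113 gives 10ᴺ ≥ 491.2, i.e. N ≥ 2.69.
N = 2 would give 555 m (too coarse); N = 3 gives 55.5 m ≤ 113 m.

3 decimal places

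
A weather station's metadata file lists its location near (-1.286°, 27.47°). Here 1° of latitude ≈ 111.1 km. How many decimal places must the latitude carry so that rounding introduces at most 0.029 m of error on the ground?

One degree of latitude covers 111100 m.
Rounding to N decimal places gives at most 0.5 × 10⁻ᴺ degrees of error, i.e. 0.5 × 10⁻ᴺ × 111100 m.
Need 0.5 × 111100 × 10⁻ᴺ ≤ 0.029 → 10⁻ᴺ ≤ 5.221e-07, so N ≥ 6.28.
So 7 decimal places suffice (0.00556 m); 6 would allow up to 0.0555 m.

7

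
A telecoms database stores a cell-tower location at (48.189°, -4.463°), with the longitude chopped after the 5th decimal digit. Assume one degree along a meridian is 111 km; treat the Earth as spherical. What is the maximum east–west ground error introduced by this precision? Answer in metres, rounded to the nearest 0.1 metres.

0.7 metres

Truncating at 5 decimal places can drop up to a full unit in the last place, so the longitude may be off by as much as 1e-05°.
One degree of longitude at 48.189° is 111000 × cos 48.189° ≈ 111000 × 0.6667 = 74001 m.
East–west error: 1e-05° × 74001 m/° ≈ 0.74001 m.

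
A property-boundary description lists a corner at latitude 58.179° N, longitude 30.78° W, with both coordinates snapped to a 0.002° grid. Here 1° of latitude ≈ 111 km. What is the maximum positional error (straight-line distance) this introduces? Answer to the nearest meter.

125 meters

With a 0.002° grid the true value lies within half a step, ±0.002°/2 = ±0.001°, of the stored one.
N–S: 0.001° × 111000 m/° = 111 m.
Longitude error → 0.001 × 111000 × cos 58.179° = 0.001 × 111000 × 0.5273 ≈ 58.5267 m.
The two errors are perpendicular, so the maximum displacement is √(111² + 58.5267²) ≈ 125.485 m.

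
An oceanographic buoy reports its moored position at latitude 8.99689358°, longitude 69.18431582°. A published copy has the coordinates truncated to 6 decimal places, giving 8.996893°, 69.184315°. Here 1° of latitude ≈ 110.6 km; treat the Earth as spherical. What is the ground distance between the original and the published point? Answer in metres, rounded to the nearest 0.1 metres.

0.1 metres

Δlat = 8.99689358 − 8.996893 = +0.00000058°; Δlon = 69.18431582 − 69.184315 = +0.00000082°.
North–south shift: 0.00000058 × 110600 = 0.064148 m.
E–W at 8.99689°: 0.00000082° × 110600 × cos 8.99689° = 0.00000082 × 110600 × 0.9877 ≈ 0.0895762 m.
Hypotenuse of the two orthogonal shifts: √(0.064148² + 0.0895762²) = 0.110177 m.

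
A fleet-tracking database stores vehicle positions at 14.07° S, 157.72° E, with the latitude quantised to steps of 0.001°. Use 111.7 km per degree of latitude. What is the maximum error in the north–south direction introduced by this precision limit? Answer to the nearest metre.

56 metres

With a 0.001° grid the true value lies within half a step, ±0.001°/2 = ±0.0005°, of the stored one.
So the N–S error is at most 0.0005 × 111700 = 55.85 m.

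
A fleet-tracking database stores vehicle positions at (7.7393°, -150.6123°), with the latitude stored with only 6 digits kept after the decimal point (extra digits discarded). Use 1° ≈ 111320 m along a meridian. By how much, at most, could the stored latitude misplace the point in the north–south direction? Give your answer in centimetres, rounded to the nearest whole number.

Truncating at 6 decimal places can drop up to a full unit in the last place, so the latitude may be off by as much as 1e-06°.
So the N–S error is at most 1e-06 × 111320 = 0.11132 m.
That is 0.11132 m = 11.132 cm.

11 centimetres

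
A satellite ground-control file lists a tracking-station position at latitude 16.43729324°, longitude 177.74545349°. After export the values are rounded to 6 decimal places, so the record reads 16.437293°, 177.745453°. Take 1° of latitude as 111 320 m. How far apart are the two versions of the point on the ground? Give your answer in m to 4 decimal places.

The latitude changed by +0.00000024° and the longitude by +0.00000049°.
N–S: 0.00000024° × 111320 m/° = 0.0267168 m.
East–west at this latitude: 0.00000049° × 111320 × cos 16.4373° ≈ 0.00000049 × 106770 = 0.0523175 m.
Hypotenuse of the two orthogonal shifts: √(0.0267168² + 0.0523175²) = 0.0587444 m.

0.0587 m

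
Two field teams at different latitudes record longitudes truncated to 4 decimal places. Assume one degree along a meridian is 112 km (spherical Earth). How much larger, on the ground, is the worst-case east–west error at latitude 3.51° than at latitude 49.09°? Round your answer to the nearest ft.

Truncating at 4 decimal places can drop up to a full unit in the last place, so the longitude may be off by as much as 0.0001°.
Error at 3.51° = 0.0001° × 112000 × cos 3.51° ≈ 11.2 × 0.9981 = 11.179 m.
Error at 49.09° = 0.0001° × 112000 × cos 49.09° ≈ 11.2 × 0.6549 = 7.3346 m.
So the lower-latitude error exceeds the higher by 11.179 − 7.3346 = 3.8444 m.
Converting: 3.84442 m × 3.2808 ft/m ≈ 12.613 ft.

13 ft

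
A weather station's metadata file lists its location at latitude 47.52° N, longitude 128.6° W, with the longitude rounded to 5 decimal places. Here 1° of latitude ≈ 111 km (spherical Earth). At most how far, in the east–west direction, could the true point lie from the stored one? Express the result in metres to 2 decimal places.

0.37 metres

Rounding to 5 decimal places leaves the longitude within ±5e-06° of the true value.
Parallels shrink by cos φ, so at 47.52° a degree of longitude is 111000 × 0.6753 ≈ 74961.9 m.
So at most 5e-06° × 74961.9 ≈ 0.37481 m east–west.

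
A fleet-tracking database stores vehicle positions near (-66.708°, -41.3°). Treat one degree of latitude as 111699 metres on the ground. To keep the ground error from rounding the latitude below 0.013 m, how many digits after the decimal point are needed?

7 decimal places

One degree of latitude covers 111699 m.
With N decimal places the half-ulp bound is 0.5·10⁻ᴺ°, or 0.5·10⁻ᴺ × 111699 m on the ground.
Setting 55849.5 × 10⁻ᴺ ≤ 0.013 gives 10ᴺ ≥ 4.296e+06, i.e. N ≥ 6.63.
At 6 places the error can reach 0.0558 m, but 7 places keeps it to 0.00558 m.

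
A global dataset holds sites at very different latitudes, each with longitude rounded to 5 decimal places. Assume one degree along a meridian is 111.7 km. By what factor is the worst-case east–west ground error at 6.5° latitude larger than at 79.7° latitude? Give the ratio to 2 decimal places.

Rounding to 5 decimal places leaves the longitude within ±5e-06° of the true value.
Error at 6.5° = 5e-06° × 111700 × cos 6.5° ≈ 0.5585 × 0.9936 = 0.55491 m.
Error at 79.7° = 5e-06° × 111700 × cos 79.7° ≈ 0.5585 × 0.1788 = 0.099861 m.
The ratio reduces to cos 6.5° / cos 79.7° = 0.9936/0.1788 ≈ 5.5568.

5.56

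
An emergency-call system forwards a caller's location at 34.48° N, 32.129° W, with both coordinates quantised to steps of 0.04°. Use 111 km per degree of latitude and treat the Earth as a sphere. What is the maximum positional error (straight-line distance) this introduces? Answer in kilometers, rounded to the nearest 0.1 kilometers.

2.9 kilometers

With a 0.04° grid the true value lies within half a step, ±0.04°/2 = ±0.02°, of the stored one.
North–south component: 0.02° × 111000 = 2220 m.
E–W at 34.48°: 0.02° × 111000 × cos 34.48° = 0.02 × 111000 × 0.8243 ≈ 1830 m.
Combining orthogonally: (2220² + 1830²)^½ ≈ 2877.03 m.
That is 2877.03 m = 2.877 km.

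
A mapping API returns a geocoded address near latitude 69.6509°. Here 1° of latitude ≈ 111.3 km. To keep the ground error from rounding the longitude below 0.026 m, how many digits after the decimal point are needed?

At 69.6509° one degree of longitude covers 111300 × cos 69.6509° ≈ 111300 × 0.3477 ≈ 38703.4 m.
N decimal places → at most half a unit in the last place, 0.5 × 10⁻ᴺ° = 38703.4/2 × 10⁻ᴺ m.
Need 0.5 × 38703.4 × 10⁻ᴺ ≤ 0.026 → 10⁻ᴺ ≤ 1.344e-06, so N ≥ 5.87.
N = 5 would give 0.194 m (too coarse); N = 6 gives 0.0194 m ≤ 0.026 m.

6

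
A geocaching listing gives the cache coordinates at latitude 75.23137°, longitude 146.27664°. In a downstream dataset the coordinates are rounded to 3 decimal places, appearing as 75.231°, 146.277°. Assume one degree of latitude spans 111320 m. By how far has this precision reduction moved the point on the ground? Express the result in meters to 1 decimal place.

42.4 meters

The latitude changed by +0.00037° and the longitude by -0.00036°.
N–S: 0.00037° × 111320 m/° = 41.1884 m.
E–W at 75.231°: -0.00036° × 111320 × cos 75.231° = -0.00036 × 111320 × 0.2549 ≈ -10.2161 m.
Combined displacement = (41.1884² + 10.2161²)^½ ≈ 42.4365 m.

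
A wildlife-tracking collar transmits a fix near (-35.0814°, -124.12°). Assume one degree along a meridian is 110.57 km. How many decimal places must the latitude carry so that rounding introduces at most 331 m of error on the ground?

One degree of latitude covers 110570 m.
With N decimal places the half-ulp bound is 0.5·10⁻ᴺ°, or 0.5·10⁻ᴺ × 110570 m on the ground.
Need 0.5 × 110570 × 10⁻ᴺ ≤ 331 → 10⁻ᴺ ≤ 5.987e-03, so N ≥ 2.22.
So 3 decimal places suffice (55.3 m); 2 would allow up to 553 m.

3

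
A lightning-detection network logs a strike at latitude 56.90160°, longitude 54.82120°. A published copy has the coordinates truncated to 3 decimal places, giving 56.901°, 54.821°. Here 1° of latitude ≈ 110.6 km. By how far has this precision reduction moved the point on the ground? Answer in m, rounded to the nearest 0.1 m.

Δlat = 56.90160 − 56.901 = +0.00060°; Δlon = 54.82120 − 54.821 = +0.00020°.
North–south shift: 0.00060 × 110600 = 66.36 m.
East–west at this latitude: 0.00020° × 110600 × cos 56.901° ≈ 0.00020 × 60397.3 = 12.0795 m.
Combined displacement = (66.36² + 12.0795²)^½ ≈ 67.4504 m.

67.5 m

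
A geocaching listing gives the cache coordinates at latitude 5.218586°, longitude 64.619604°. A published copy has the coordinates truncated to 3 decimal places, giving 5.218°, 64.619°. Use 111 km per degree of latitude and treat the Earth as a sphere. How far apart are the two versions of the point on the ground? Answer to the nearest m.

93 m

The latitude changed by +0.000586° and the longitude by +0.000604°.
North–south shift: 0.000586 × 111000 = 65.046 m.
E–W at 5.218°: 0.000604° × 111000 × cos 5.218° = 0.000604 × 111000 × 0.9959 ≈ 66.7662 m.
Combined displacement = (65.046² + 66.7662²)^½ ≈ 93.2132 m.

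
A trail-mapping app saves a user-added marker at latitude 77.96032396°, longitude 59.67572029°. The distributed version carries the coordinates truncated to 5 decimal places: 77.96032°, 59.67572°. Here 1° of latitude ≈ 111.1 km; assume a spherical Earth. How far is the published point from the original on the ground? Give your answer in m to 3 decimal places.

0.440 m

The latitude changed by +0.00000396° and the longitude by +0.00000029°.
N–S: 0.00000396° × 111100 m/° = 0.439956 m.
East–west at this latitude: 0.00000029° × 111100 × cos 77.9603° ≈ 0.00000029 × 23174.2 = 0.00672053 m.
Hypotenuse of the two orthogonal shifts: √(0.439956² + 0.00672053²) = 0.440007 m.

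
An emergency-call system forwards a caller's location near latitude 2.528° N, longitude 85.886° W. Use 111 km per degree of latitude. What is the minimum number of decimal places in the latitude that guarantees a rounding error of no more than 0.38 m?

6 decimal places

One degree of latitude covers 111000 m.
N decimal places → at most half a unit in the last place, 0.5 × 10⁻ᴺ° = 111000/2 × 10⁻ᴺ m.
Need 0.5 × 111000 × 10⁻ᴺ ≤ 0.38 → 10⁻ᴺ ≤ 6.847e-06, so N ≥ 5.16.
So 6 decimal places suffice (0.0555 m); 5 would allow up to 0.555 m.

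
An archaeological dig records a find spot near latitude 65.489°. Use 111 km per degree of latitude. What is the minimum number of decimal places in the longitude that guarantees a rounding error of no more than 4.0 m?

4 decimal places

At 65.489° one degree of longitude covers 111000 × cos 65.489° ≈ 111000 × 0.4149 ≈ 46050.3 m.
With N decimal places the half-ulp bound is 0.5·10⁻ᴺ°, or 0.5·10⁻ᴺ × 46050.3 m on the ground.
Need 0.5 × 46050.3 × 10⁻ᴺ ≤ 4.0 → 10⁻ᴺ ≤ 1.737e-04, so N ≥ 3.76.
So 4 decimal places suffice (2.3 m); 3 would allow up to 23 m.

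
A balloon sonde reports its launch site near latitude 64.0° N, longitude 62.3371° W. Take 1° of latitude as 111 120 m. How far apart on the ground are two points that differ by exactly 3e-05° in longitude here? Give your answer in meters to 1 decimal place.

3e-05° of longitude at 64° is 3e-05 × 111120 × cos 64° ≈ 3e-05 × 48711.8 = 1.46135 m.

1.5 meters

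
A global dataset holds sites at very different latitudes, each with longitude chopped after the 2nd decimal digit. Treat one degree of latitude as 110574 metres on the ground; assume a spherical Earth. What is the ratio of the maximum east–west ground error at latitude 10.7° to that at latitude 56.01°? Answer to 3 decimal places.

Truncating at 2 decimal places can drop up to a full unit in the last place, so the longitude may be off by as much as 0.01°.
Error at 10.7° = 0.01° × 110574 × cos 10.7° ≈ 1105.7 × 0.9826 = 1086.5 m.
At 56.01°: 0.01° × 110574 × cos 56.01° = 0.01 × 110574 × 0.5590 ≈ 618.16 m.
Ratio: 1086.5 / 618.16 = cos 10.7° / cos 56.01° ≈ 1.7577.

1.758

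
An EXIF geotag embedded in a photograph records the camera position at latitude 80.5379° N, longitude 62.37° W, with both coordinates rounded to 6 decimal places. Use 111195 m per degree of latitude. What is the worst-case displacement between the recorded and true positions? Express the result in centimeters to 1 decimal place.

Rounding to 6 decimal places leaves each coordinate within ±5e-07° of the true value.
N–S: 5e-07° × 111195 m/° = 0.0555975 m.
East–west component at 80.5379°: 5e-07° × 111195 × cos 80.5379° ≈ 5e-07 × 18279.9 ≈ 0.00913996 m.
The two errors are perpendicular, so the maximum displacement is √(0.0555975² + 0.00913996²) ≈ 0.0563438 m.
That is 0.0563438 m = 5.6344 cm.

5.6 centimeters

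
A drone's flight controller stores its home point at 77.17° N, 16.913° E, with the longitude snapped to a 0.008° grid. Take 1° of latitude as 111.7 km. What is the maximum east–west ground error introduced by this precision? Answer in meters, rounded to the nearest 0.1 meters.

99.2 meters

With a 0.008° grid the true value lies within half a step, ±0.008°/2 = ±0.004°, of the stored one.
One degree of longitude at 77.17° is 111700 × cos 77.17° ≈ 111700 × 0.2221 = 24804 m.
So at most 0.004° × 24804 ≈ 99.216 m east–west.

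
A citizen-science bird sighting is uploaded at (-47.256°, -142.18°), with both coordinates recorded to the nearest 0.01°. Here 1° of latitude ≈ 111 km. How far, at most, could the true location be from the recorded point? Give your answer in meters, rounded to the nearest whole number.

Rounding to 2 decimal places leaves each coordinate within ±0.005° of the true value.
N–S: 0.005° × 111000 m/° = 555 m.
East–west component at 47.256°: 0.005° × 111000 × cos 47.256° ≈ 0.005 × 75338.3 ≈ 376.692 m.
Worst case both components are at the extreme and orthogonal: √(555² + 376.692²) ≈ 670.762 m.

671 meters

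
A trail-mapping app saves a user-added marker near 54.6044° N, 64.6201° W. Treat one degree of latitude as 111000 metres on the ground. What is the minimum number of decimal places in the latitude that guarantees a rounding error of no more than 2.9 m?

5

One degree of latitude covers 111000 m.
With N decimal places the half-ulp bound is 0.5·10⁻ᴺ°, or 0.5·10⁻ᴺ × 111000 m on the ground.
Need 0.5 × 111000 × 10⁻ᴺ ≤ 2.9 → 10⁻ᴺ ≤ 5.225e-05, so N ≥ 4.28.
So 5 decimal places suffice (0.555 m); 4 would allow up to 5.55 m.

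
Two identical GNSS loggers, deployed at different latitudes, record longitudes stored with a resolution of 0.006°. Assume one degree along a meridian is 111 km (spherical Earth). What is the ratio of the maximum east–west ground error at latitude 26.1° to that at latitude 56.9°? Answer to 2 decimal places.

With a 0.006° grid the true value lies within half a step, ±0.006°/2 = ±0.003°, of the stored one.
At 26.1°: 0.003° × 111000 × cos 26.1° = 0.003 × 111000 × 0.8980 ≈ 299.04 m.
Error at 56.9° = 0.003° × 111000 × cos 56.9° ≈ 333 × 0.5461 = 181.85 m.
The ratio reduces to cos 26.1° / cos 56.9° = 0.8980/0.5461 ≈ 1.6444.

1.64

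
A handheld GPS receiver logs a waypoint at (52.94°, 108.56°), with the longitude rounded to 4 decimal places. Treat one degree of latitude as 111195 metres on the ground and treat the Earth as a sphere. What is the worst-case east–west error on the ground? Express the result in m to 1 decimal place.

Rounding to 4 decimal places leaves the longitude within ±5e-05° of the true value.
One degree of longitude at 52.94° is 111195 × cos 52.94° ≈ 111195 × 0.6027 = 67011.8 m.
East–west error: 5e-05° × 67011.8 m/° ≈ 3.35059 m.

3.4 m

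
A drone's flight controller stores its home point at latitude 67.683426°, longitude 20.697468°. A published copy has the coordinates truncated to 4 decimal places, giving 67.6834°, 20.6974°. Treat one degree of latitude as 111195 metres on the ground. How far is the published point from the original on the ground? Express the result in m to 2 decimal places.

4.07 m

Δlat = 67.683426 − 67.6834 = +0.000026°; Δlon = 20.697468 − 20.6974 = +0.000068°.
N–S: 0.000026° × 111195 m/° = 2.89107 m.
East–west at this latitude: 0.000068° × 111195 × cos 67.6834° ≈ 0.000068 × 42223.4 = 2.87119 m.
Distance: √(2.89107² + 2.87119²) ≈ 4.07456 m.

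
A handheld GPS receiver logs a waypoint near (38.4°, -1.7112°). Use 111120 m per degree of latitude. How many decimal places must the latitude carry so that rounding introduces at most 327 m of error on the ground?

3 decimal places

One degree of latitude covers 111120 m.
Rounding to N decimal places gives at most 0.5 × 10⁻ᴺ degrees of error, i.e. 0.5 × 10⁻ᴺ × 111120 m.
Setting 55560 × 10⁻ᴺ ≤ 327 gives 10ᴺ ≥ 169.9, i.e. N ≥ 2.23.
So 3 decimal places suffice (55.6 m); 2 would allow up to 556 m.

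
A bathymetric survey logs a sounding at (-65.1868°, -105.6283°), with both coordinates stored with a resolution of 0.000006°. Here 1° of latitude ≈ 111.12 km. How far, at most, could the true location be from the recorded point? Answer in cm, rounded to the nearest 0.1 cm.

With a 0.000006° grid the true value lies within half a step, ±0.000006°/2 = ±3e-06°, of the stored one.
N–S: 3e-06° × 111120 m/° = 0.33336 m.
E–W at 65.1868°: 3e-06° × 111120 × cos 65.1868° = 3e-06 × 111120 × 0.4197 ≈ 0.139898 m.
Worst case both components are at the extreme and orthogonal: √(0.33336² + 0.139898²) ≈ 0.361525 m.
That is 0.361525 m = 36.153 cm.

36.2 cm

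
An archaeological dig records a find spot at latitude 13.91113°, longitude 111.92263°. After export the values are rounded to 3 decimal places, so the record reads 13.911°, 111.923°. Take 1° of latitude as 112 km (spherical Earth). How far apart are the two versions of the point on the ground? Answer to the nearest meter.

Δlat = 13.91113 − 13.911 = +0.00013°; Δlon = 111.92263 − 111.923 = -0.00037°.
N–S: 0.00013° × 112000 m/° = 14.56 m.
E–W at 13.911°: -0.00037° × 112000 × cos 13.911° = -0.00037 × 112000 × 0.9707 ≈ -40.2246 m.
Combined displacement = (14.56² + 40.2246²)^½ ≈ 42.7786 m.

43 meters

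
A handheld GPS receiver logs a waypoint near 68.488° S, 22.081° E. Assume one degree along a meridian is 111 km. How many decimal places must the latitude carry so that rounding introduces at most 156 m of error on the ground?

3 decimal places

One degree of latitude covers 111000 m.
N decimal places → at most half a unit in the last place, 0.5 × 10⁻ᴺ° = 111000/2 × 10⁻ᴺ m.
Need 0.5 × 111000 × 10⁻ᴺ ≤ 156 → 10⁻ᴺ ≤ 2.811e-03, so N ≥ 2.55.
So 3 decimal places suffice (55.5 m); 2 would allow up to 555 m.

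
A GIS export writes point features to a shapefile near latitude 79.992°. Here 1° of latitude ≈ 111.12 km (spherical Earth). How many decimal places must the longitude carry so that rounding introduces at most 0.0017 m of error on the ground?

7 decimal places

At 79.992° one degree of longitude covers 111120 × cos 79.992° ≈ 111120 × 0.1738 ≈ 19311.1 m.
With N decimal places the half-ulp bound is 0.5·10⁻ᴺ°, or 0.5·10⁻ᴺ × 19311.1 m on the ground.
Setting 9655.53 × 10⁻ᴺ ≤ 0.0017 gives 10ᴺ ≥ 5.68e+06, i.e. N ≥ 6.75.
So 7 decimal places suffice (0.000966 m); 6 would allow up to 0.00966 m.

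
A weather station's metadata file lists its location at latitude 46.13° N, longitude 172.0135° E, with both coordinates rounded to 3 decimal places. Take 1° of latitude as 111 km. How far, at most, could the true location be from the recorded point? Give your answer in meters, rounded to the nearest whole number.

Rounding to 3 decimal places leaves each coordinate within ±0.0005° of the true value.
North–south component: 0.0005° × 111000 = 55.5 m.
Longitude error → 0.0005 × 111000 × cos 46.13° = 0.0005 × 111000 × 0.6930 ≈ 38.4629 m.
Worst case both components are at the extreme and orthogonal: √(55.5² + 38.4629²) ≈ 67.5251 m.

68 meters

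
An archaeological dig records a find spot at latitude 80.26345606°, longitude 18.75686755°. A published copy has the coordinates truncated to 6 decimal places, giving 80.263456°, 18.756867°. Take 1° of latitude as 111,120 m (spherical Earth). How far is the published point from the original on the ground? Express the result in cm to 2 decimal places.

1.23 cm

The latitude changed by +0.00000006° and the longitude by +0.00000055°.
N–S: 0.00000006° × 111120 m/° = 0.0066672 m.
E–W at 80.2635°: 0.00000055° × 111120 × cos 80.2635° = 0.00000055 × 111120 × 0.1691 ≈ 0.0103358 m.
Hypotenuse of the two orthogonal shifts: √(0.0066672² + 0.0103358²) = 0.0122996 m.
That is 0.0122996 m = 1.23 cm.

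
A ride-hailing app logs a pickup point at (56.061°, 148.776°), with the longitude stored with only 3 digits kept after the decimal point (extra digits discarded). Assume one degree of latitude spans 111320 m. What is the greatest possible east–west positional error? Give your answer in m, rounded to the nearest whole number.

Truncating at 3 decimal places can drop up to a full unit in the last place, so the longitude may be off by as much as 0.001°.
One degree of longitude at 56.061° is 111320 × cos 56.061° ≈ 111320 × 0.5583 = 62151.1 m.
Maximum E–W displacement: 0.001 × 62151.1 = 62.1511 m.

62 m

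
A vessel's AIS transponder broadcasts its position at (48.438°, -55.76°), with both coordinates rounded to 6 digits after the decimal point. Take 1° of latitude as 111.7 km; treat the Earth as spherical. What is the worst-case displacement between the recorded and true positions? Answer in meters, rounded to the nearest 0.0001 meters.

0.0670 meters

Rounding to 6 decimal places leaves each coordinate within ±5e-07° of the true value.
N–S: 5e-07° × 111700 m/° = 0.05585 m.
East–west component at 48.438°: 5e-07° × 111700 × cos 48.438° ≈ 5e-07 × 74105.1 ≈ 0.0370526 m.
Combining orthogonally: (0.05585² + 0.0370526²)^½ ≈ 0.0670232 m.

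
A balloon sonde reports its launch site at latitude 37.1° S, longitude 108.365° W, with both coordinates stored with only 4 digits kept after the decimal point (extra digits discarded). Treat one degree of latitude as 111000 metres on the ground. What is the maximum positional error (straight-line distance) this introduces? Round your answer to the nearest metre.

14 metres

Truncating at 4 decimal places can drop up to a full unit in the last place, so each coordinate may be off by as much as 0.0001°.
Latitude error → 0.0001 × 111000 = 11.1 m along the meridian.
E–W at 37.1°: 0.0001° × 111000 × cos 37.1° = 0.0001 × 111000 × 0.7976 ≈ 8.85318 m.
The two errors are perpendicular, so the maximum displacement is √(11.1² + 8.85318²) ≈ 14.1982 m.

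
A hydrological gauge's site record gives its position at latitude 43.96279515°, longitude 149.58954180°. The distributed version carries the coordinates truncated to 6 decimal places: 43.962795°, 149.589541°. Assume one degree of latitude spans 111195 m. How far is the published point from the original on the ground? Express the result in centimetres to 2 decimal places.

6.62 centimetres

The latitude changed by +0.00000015° and the longitude by +0.00000080°.
N–S: 0.00000015° × 111195 m/° = 0.0166792 m.
E–W at 43.9628°: 0.00000080° × 111195 × cos 43.9628° = 0.00000080 × 111195 × 0.7198 ≈ 0.0640297 m.
Combined displacement = (0.0166792² + 0.0640297²)^½ ≈ 0.0661665 m.
That is 0.0661665 m = 6.6166 cm.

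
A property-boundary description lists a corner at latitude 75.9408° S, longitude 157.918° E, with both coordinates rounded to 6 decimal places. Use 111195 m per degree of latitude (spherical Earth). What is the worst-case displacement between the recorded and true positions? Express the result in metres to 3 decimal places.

0.057 metres

Rounding to 6 decimal places leaves each coordinate within ±5e-07° of the true value.
N–S: 5e-07° × 111195 m/° = 0.0555975 m.
E–W at 75.9408°: 5e-07° × 111195 × cos 75.9408° = 5e-07 × 111195 × 0.2429 ≈ 0.013506 m.
Combining orthogonally: (0.0555975² + 0.013506²)^½ ≈ 0.0572145 m.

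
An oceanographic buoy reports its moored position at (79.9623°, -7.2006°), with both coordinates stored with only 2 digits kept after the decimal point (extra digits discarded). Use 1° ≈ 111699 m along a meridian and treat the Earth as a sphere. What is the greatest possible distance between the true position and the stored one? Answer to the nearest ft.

Truncating at 2 decimal places can drop up to a full unit in the last place, so each coordinate may be off by as much as 0.01°.
Latitude error → 0.01 × 111699 = 1116.99 m along the meridian.
Longitude error → 0.01 × 111699 × cos 79.9623° = 0.01 × 111699 × 0.1743 ≈ 194.687 m.
The two errors are perpendicular, so the maximum displacement is √(1116.99² + 194.687²) ≈ 1133.83 m.
In feet: 1133.83 m ÷ 0.3048 ≈ 3719.9 ft.

3720 ft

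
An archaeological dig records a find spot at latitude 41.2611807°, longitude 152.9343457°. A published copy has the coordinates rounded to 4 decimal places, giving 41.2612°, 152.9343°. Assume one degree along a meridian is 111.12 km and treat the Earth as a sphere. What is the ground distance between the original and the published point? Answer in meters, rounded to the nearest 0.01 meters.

The latitude changed by -0.0000193° and the longitude by +0.0000457°.
N–S: -0.0000193° × 111120 m/° = -2.14462 m.
E–W at 41.2612°: 0.0000457° × 111120 × cos 41.2612° = 0.0000457 × 111120 × 0.7517 ≈ 3.81733 m.
Combined displacement = (2.14462² + 3.81733²)^½ ≈ 4.37851 m.

4.38 meters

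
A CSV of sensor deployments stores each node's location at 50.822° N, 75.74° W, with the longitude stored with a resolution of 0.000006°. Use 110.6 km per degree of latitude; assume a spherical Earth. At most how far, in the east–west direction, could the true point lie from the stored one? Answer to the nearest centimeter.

With a 0.000006° grid the true value lies within half a step, ±0.000006°/2 = ±3e-06°, of the stored one.
Parallels shrink by cos φ, so at 50.822° a degree of longitude is 110600 × 0.6317 ≈ 69869.5 m.
Maximum E–W displacement: 3e-06 × 69869.5 = 0.209609 m.
That is 0.209609 m = 20.961 cm.

21 centimeters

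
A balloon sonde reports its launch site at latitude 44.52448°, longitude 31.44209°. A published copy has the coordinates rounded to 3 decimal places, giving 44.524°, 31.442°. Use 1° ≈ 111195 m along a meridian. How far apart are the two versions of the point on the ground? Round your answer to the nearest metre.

The latitude changed by +0.00048° and the longitude by +0.00009°.
N–S: 0.00048° × 111195 m/° = 53.3736 m.
E–W at 44.524°: 0.00009° × 111195 × cos 44.524° = 0.00009 × 111195 × 0.7130 ≈ 7.13495 m.
Distance: √(53.3736² + 7.13495²) ≈ 53.8484 m.

54 metres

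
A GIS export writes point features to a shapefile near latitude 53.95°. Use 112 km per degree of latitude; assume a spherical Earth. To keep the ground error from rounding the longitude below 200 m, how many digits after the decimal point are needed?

3 decimal places

At 53.95° one degree of longitude covers 112000 × cos 53.95° ≈ 112000 × 0.5885 ≈ 65911 m.
Rounding to N decimal places gives at most 0.5 × 10⁻ᴺ degrees of error, i.e. 0.5 × 10⁻ᴺ × 65911 m.
Need 0.5 × 65911 × 10⁻ᴺ ≤ 200 → 10⁻ᴺ ≤ 6.069e-03, so N ≥ 2.22.
N = 2 would give 330 m (too coarse); N = 3 gives 33 m ≤ 200 m.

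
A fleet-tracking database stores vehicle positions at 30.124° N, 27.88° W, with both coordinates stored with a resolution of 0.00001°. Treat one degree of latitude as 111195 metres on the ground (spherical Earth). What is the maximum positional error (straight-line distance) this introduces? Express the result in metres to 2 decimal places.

0.74 metres

With a 0.00001° grid the true value lies within half a step, ±0.00001°/2 = ±5e-06°, of the stored one.
North–south component: 5e-06° × 111195 = 0.555975 m.
E–W at 30.124°: 5e-06° × 111195 × cos 30.124° = 5e-06 × 111195 × 0.8649 ≈ 0.480886 m.
Combining orthogonally: (0.555975² + 0.480886²)^½ ≈ 0.735091 m.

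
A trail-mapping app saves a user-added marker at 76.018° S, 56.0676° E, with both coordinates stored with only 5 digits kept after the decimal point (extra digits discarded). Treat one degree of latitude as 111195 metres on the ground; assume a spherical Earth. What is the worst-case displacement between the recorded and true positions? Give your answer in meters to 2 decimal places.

Truncating at 5 decimal places can drop up to a full unit in the last place, so each coordinate may be off by as much as 1e-05°.
N–S: 1e-05° × 111195 m/° = 1.11195 m.
Longitude error → 1e-05 × 111195 × cos 76.018° = 1e-05 × 111195 × 0.2416 ≈ 0.268666 m.
The two errors are perpendicular, so the maximum displacement is √(1.11195² + 0.268666²) ≈ 1.14395 m.

1.14 meters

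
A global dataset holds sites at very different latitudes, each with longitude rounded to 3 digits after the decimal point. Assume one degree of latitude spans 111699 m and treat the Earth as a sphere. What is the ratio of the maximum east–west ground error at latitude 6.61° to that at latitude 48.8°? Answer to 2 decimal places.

1.51

Rounding to 3 decimal places leaves the longitude within ±0.0005° of the true value.
Error at 6.61° = 0.0005° × 111699 × cos 6.61° ≈ 55.849 × 0.9934 = 55.478 m.
Error at 48.8° = 0.0005° × 111699 × cos 48.8° ≈ 55.849 × 0.6587 = 36.787 m.
The ratio reduces to cos 6.61° / cos 48.8° = 0.9934/0.6587 ≈ 1.5081.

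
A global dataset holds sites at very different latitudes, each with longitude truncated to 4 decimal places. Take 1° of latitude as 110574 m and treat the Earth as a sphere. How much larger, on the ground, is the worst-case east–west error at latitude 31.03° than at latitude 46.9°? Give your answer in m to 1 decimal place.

1.9 m

Truncating at 4 decimal places can drop up to a full unit in the last place, so the longitude may be off by as much as 0.0001°.
Error at 31.03° = 0.0001° × 110574 × cos 31.03° ≈ 11.057 × 0.8569 = 9.4751 m.
At 46.9°: 0.0001° × 110574 × cos 46.9° = 0.0001 × 110574 × 0.6833 ≈ 7.5552 m.
So the lower-latitude error exceeds the higher by 9.4751 − 7.5552 = 1.9198 m.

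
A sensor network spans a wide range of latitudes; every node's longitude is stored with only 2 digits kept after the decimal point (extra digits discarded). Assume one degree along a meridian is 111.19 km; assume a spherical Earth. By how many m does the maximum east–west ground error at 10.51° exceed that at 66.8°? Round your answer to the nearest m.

Truncating at 2 decimal places can drop up to a full unit in the last place, so the longitude may be off by as much as 0.01°.
At 10.51°: 0.01° × 111190 × cos 10.51° = 0.01 × 111190 × 0.9832 ≈ 1093.2 m.
At 66.8°: 0.01° × 111190 × cos 66.8° = 0.01 × 111190 × 0.3939 ≈ 438.02 m.
Difference: 1093.2 − 438.02 = 655.22 m.

655 m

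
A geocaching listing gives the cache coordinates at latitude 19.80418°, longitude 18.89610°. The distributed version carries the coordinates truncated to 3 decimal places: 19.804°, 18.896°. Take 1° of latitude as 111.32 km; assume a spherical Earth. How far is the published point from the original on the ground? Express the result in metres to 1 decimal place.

Δlat = 19.80418 − 19.804 = +0.00018°; Δlon = 18.89610 − 18.896 = +0.00010°.
North–south shift: 0.00018 × 111320 = 20.0376 m.
East–west at this latitude: 0.00010° × 111320 × cos 19.804° ≈ 0.00010 × 104736 = 10.4736 m.
Distance: √(20.0376² + 10.4736²) ≈ 22.6098 m.

22.6 metres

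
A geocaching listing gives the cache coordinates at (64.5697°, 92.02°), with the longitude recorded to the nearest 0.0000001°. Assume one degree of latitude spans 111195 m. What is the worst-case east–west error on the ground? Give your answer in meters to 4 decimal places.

0.0024 meters

Rounding to 7 decimal places leaves the longitude within ±5e-08° of the true value.
One degree of longitude at 64.5697° is 111195 × cos 64.5697° ≈ 111195 × 0.4294 = 47748.6 m.
East–west error: 5e-08° × 47748.6 m/° ≈ 0.00238743 m.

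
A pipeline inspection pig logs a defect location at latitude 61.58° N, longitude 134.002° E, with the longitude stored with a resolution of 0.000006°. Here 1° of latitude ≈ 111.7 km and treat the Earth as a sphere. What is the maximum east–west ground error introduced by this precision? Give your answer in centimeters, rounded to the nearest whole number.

16 centimeters

With a 0.000006° grid the true value lies within half a step, ±0.000006°/2 = ±3e-06°, of the stored one.
One degree of longitude at 61.58° is 111700 × cos 61.58° ≈ 111700 × 0.4759 = 53161.5 m.
So at most 3e-06° × 53161.5 ≈ 0.159485 m east–west.
That is 0.159485 m = 15.948 cm.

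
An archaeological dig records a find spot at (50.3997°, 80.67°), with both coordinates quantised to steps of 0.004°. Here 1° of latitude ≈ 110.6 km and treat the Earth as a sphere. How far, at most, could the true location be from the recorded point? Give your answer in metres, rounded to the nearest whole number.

262 metres

With a 0.004° grid the true value lies within half a step, ±0.004°/2 = ±0.002°, of the stored one.
North–south component: 0.002° × 110600 = 221.2 m.
E–W at 50.3997°: 0.002° × 110600 × cos 50.3997° = 0.002 × 110600 × 0.6374 ≈ 140.999 m.
Worst case both components are at the extreme and orthogonal: √(221.2² + 140.999²) ≈ 262.317 m.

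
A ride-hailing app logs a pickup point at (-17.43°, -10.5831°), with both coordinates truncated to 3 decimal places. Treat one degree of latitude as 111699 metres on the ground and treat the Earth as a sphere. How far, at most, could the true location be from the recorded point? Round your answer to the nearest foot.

507 feet

Truncating at 3 decimal places can drop up to a full unit in the last place, so each coordinate may be off by as much as 0.001°.
Latitude error → 0.001 × 111699 = 111.699 m along the meridian.
E–W at 17.43°: 0.001° × 111699 × cos 17.43° = 0.001 × 111699 × 0.9541 ≈ 106.57 m.
The two errors are perpendicular, so the maximum displacement is √(111.699² + 106.57²) ≈ 154.382 m.
In feet: 154.382 m ÷ 0.3048 ≈ 506.5 ft.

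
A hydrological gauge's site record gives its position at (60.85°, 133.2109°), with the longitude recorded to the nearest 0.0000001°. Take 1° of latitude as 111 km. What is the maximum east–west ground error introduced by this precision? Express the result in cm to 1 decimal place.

0.3 cm

Rounding to 7 decimal places leaves the longitude within ±5e-08° of the true value.
One degree of longitude at 60.85° is 111000 × cos 60.85° ≈ 111000 × 0.4871 = 54067.8 m.
Maximum E–W displacement: 5e-08 × 54067.8 = 0.00270339 m.
That is 0.00270339 m = 0.27034 cm.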